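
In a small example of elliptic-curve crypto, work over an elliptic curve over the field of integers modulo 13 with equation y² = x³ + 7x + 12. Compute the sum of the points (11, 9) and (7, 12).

(11, 9) + (7, 12). λ = (12 - 9)/(7 - 11) ≡ 3/9 mod 13. 9⁻¹ ≡ 3 (mod 13) since 9·3 = 27 ≡ 1, so λ ≡ 9.
  x = λ² - 11 - 7 = 81 - 18 ≡ 11; y = λ·(11 - 11) - 9 ≡ 4. → (11, 4)

(11, 4)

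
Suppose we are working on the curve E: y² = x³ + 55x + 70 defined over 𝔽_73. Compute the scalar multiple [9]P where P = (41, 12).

Repeated addition: build up to 9P.
2P: tangent at (41, 12): λ = (3·41² + 55)/(2·12) ≡ 61/24. 24⁻¹ ≡ 70 (mod 73) since 24·70 = 1680 ≡ 1, so λ ≡ 61·70 ≡ 36.
  x = λ² - 41 - 41 = 1296 - 82 ≡ 46; y = λ·(41 - 46) - 12 ≡ 27. → (46, 27)
3P: (46, 27) + (41, 12). λ = (12 - 27)/(41 - 46) ≡ 58/68 mod 73. 68⁻¹ ≡ 29 (mod 73), so λ ≡ 3.
  x = λ² - 46 - 41 = 9 - 87 ≡ 68; y = λ·(46 - 68) - 27 ≡ 53. → (68, 53)
4P: (68, 53) + (41, 12). λ = (12 - 53)/(41 - 68) ≡ 32/46 mod 73. 46⁻¹ ≡ 27 (mod 73) since 46·27 = 1242 ≡ 1, so λ ≡ 61.
  x = λ² - 68 - 41 = 3721 - 109 ≡ 35; y = λ·(68 - 35) - 53 ≡ 62. → (35, 62)
5P: (35, 62) + (41, 12). λ = (12 - 62)/(41 - 35) ≡ 23/6 mod 73. 6⁻¹ ≡ 61 (mod 73) since 6·61 = 366 ≡ 1, so λ ≡ 16.
  x = λ² - 35 - 41 = 256 - 76 ≡ 34; y = λ·(35 - 34) - 62 ≡ 27. → (34, 27)
6P: (34, 27) + (41, 12). λ = (12 - 27)/(41 - 34) ≡ 58/7 mod 73. 7⁻¹ ≡ 21 (mod 73), so λ ≡ 50.
  x = λ² - 34 - 41 = 2500 - 75 ≡ 16; y = λ·(34 - 16) - 27 ≡ 70. → (16, 70)
7P: (16, 70) + (41, 12). λ = (12 - 70)/(41 - 16) ≡ 15/25 mod 73. 25⁻¹ ≡ 38 (mod 73) since 25·38 = 950 ≡ 1, so λ ≡ 59.
  x = λ² - 16 - 41 = 3481 - 57 ≡ 66; y = λ·(16 - 66) - 70 ≡ 46. → (66, 46)
8P: (66, 46) + (41, 12). λ = (12 - 46)/(41 - 66) ≡ 39/48 mod 73. 48⁻¹ ≡ 35 (mod 73) since 48·35 = 1680 ≡ 1, so λ ≡ 51.
  x = λ² - 66 - 41 = 2601 - 107 ≡ 12; y = λ·(66 - 12) - 46 ≡ 7. → (12, 7)
9P: (12, 7) + (41, 12). λ = (12 - 7)/(41 - 12) ≡ 5/29 mod 73. 29⁻¹ ≡ 68 (mod 73), so λ ≡ 48.
  x = λ² - 12 - 41 = 2304 - 53 ≡ 61; y = λ·(12 - 61) - 7 ≡ 50. → (61, 50)

(61, 50)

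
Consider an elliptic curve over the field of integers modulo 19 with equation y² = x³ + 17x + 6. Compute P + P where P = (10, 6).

tangent at (10, 6): λ = (3·10² + 17)/(2·6) ≡ 13/12. 12⁻¹ ≡ 8 (mod 19), so λ ≡ 13·8 ≡ 9.
  x = λ² - 10 - 10 = 81 - 20 ≡ 4; y = λ·(10 - 4) - 6 ≡ 10. → (4, 10)

(4, 10)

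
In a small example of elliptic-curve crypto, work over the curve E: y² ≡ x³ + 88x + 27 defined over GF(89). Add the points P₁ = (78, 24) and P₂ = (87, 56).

(78, 24) + (87, 56). λ = (56 - 24)/(87 - 78) ≡ 32/9 mod 89. 9⁻¹ ≡ 10 (mod 89) since 9·10 = 90 ≡ 1, so λ ≡ 53.
  x = λ² - 78 - 87 = 2809 - 165 ≡ 63; y = λ·(78 - 63) - 24 ≡ 59. → (63, 59)

(63, 59)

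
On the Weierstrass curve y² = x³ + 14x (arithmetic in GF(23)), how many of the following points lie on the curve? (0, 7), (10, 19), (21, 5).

0

(0, 7): 7² ≡ 3, rhs ≡ 0 → off.
(10, 19): 19² ≡ 16, rhs ≡ 13 → off.
(21, 5): 5² ≡ 2, rhs ≡ 10 → off.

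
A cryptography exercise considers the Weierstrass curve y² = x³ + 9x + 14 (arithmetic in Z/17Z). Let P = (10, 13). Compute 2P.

(16, 2)

tangent at (10, 13): λ = (3·10² + 9)/(2·13) ≡ 3/9. 9⁻¹ ≡ 2 (mod 17), so λ ≡ 3·2 ≡ 6.
  x = λ² - 10 - 10 = 36 - 20 ≡ 16; y = λ·(10 - 16) - 13 ≡ 2. → (16, 2)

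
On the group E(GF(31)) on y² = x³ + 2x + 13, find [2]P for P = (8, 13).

tangent at (8, 13): λ = (3·8² + 2)/(2·13) ≡ 8/26. 26⁻¹ ≡ 6 (mod 31), so λ ≡ 8·6 ≡ 17.
  x = λ² - 8 - 8 = 289 - 16 ≡ 25; y = λ·(8 - 25) - 13 ≡ 8. → (25, 8)

(25, 8)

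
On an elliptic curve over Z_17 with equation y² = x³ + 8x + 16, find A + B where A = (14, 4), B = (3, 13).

(15, 3)

(14, 4) + (3, 13). λ = (13 - 4)/(3 - 14) ≡ 9/6 mod 17. 6⁻¹ ≡ 3 (mod 17), so λ ≡ 10.
  x = λ² - 14 - 3 = 100 - 17 ≡ 15; y = λ·(14 - 15) - 4 ≡ 3. → (15, 3)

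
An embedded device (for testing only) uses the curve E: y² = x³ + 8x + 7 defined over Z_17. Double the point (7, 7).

(11, 7)

tangent at (7, 7): λ = (3·7² + 8)/(2·7) ≡ 2/14. 14⁻¹ ≡ 11 (mod 17) since 14·11 = 154 ≡ 1, so λ ≡ 2·11 ≡ 5.
  x = λ² - 7 - 7 = 25 - 14 ≡ 11; y = λ·(7 - 11) - 7 ≡ 7. → (11, 7)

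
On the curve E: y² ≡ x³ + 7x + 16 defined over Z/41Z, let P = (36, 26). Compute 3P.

Repeated addition: build up to 3P.
2P: tangent at (36, 26): λ = (3·36² + 7)/(2·26) ≡ 0/11. 11⁻¹ ≡ 15 (mod 41), so λ ≡ 0·15 ≡ 0.
  x = λ² - 36 - 36 = 0 - 72 ≡ 10; y = λ·(36 - 10) - 26 ≡ 15. → (10, 15)
3P: (10, 15) + (36, 26). λ = (26 - 15)/(36 - 10) ≡ 11/26 mod 41. 26⁻¹ ≡ 30 (mod 41), so λ ≡ 2.
  x = λ² - 10 - 36 = 4 - 46 ≡ 40; y = λ·(10 - 40) - 15 ≡ 7. → (40, 7)

(40, 7)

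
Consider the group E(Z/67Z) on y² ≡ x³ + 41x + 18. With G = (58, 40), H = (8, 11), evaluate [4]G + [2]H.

(15, 16)

First 4G:
Repeated addition: build up to 4G.
2G: tangent at (58, 40): λ = (3·58² + 41)/(2·40) ≡ 16/13. 13⁻¹ ≡ 31 (mod 67) since 13·31 = 403 ≡ 1, so λ ≡ 16·31 ≡ 27.
  x = λ² - 58 - 58 = 729 - 116 ≡ 10; y = λ·(58 - 10) - 40 ≡ 50. → (10, 50)
3G: (10, 50) + (58, 40). λ = (40 - 50)/(58 - 10) ≡ 57/48 mod 67. 48⁻¹ ≡ 7 (mod 67), so λ ≡ 64.
  x = λ² - 10 - 58 = 4096 - 68 ≡ 8; y = λ·(10 - 8) - 50 ≡ 11. → (8, 11)
4G: (8, 11) + (58, 40). λ = (40 - 11)/(58 - 8) ≡ 29/50 mod 67. 50⁻¹ ≡ 63 (mod 67) since 50·63 = 3150 ≡ 1, so λ ≡ 18.
  x = λ² - 8 - 58 = 324 - 66 ≡ 57; y = λ·(8 - 57) - 11 ≡ 45. → (57, 45)
4G = (57, 45).
Next 2H:
Repeated addition: build up to 2H.
2H: tangent at (8, 11): λ = (3·8² + 41)/(2·11) ≡ 32/22. 22⁻¹ ≡ 64 (mod 67), so λ ≡ 32·64 ≡ 38.
  x = λ² - 8 - 8 = 1444 - 16 ≡ 21; y = λ·(8 - 21) - 11 ≡ 31. → (21, 31)
2H = (21, 31).
Finally 4G + 2H:
(57, 45) + (21, 31). λ = (31 - 45)/(21 - 57) ≡ 53/31 mod 67. 31⁻¹ ≡ 13 (mod 67), so λ ≡ 19.
  x = λ² - 57 - 21 = 361 - 78 ≡ 15; y = λ·(57 - 15) - 45 ≡ 16. → (15, 16)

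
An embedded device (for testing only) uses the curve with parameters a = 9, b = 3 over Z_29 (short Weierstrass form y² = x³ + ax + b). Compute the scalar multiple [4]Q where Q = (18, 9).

(26, 6)

Double-and-add on 4 = (100)₂. Start with Q = (18, 9) for the leading 1-bit.
double: tangent at (18, 9): λ = (3·18² + 9)/(2·9) ≡ 24/18. 18⁻¹ ≡ 21 (mod 29), so λ ≡ 24·21 ≡ 11.
  x = λ² - 18 - 18 = 121 - 36 ≡ 27; y = λ·(18 - 27) - 9 ≡ 8. → (27, 8)
double: tangent at (27, 8): λ = (3·27² + 9)/(2·8) ≡ 21/16. 16⁻¹ ≡ 20 (mod 29) since 16·20 = 320 ≡ 1, so λ ≡ 21·20 ≡ 14.
  x = λ² - 27 - 27 = 196 - 54 ≡ 26; y = λ·(27 - 26) - 8 ≡ 6. → (26, 6)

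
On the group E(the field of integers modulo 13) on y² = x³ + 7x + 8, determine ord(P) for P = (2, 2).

10

2P: tangent at (2, 2): λ = (3·2² + 7)/(2·2) ≡ 6/4. 4⁻¹ ≡ 10 (mod 13), so λ ≡ 6·10 ≡ 8.
  x = λ² - 2 - 2 = 64 - 4 ≡ 8; y = λ·(2 - 8) - 2 ≡ 2. → (8, 2)
3P: (8, 2) + (2, 2). λ = (2 - 2)/(2 - 8) ≡ 0/7 mod 13. 7⁻¹ ≡ 2 (mod 13), so λ ≡ 0.
  x = λ² - 8 - 2 = 0 - 10 ≡ 3; y = λ·(8 - 3) - 2 ≡ 11. → (3, 11)
4P: (3, 11) + (2, 2). λ = (2 - 11)/(2 - 3) ≡ 4/12 mod 13. 12⁻¹ ≡ 12 (mod 13), so λ ≡ 9.
  x = λ² - 3 - 2 = 81 - 5 ≡ 11; y = λ·(3 - 11) - 11 ≡ 8. → (11, 8)
5P: (11, 8) + (2, 2). λ = (2 - 8)/(2 - 11) ≡ 7/4 mod 13. 4⁻¹ ≡ 10 (mod 13), so λ ≡ 5.
  x = λ² - 11 - 2 = 25 - 13 ≡ 12; y = λ·(11 - 12) - 8 ≡ 0. → (12, 0)
6P: (12, 0) + (2, 2). λ = (2 - 0)/(2 - 12) ≡ 2/3 mod 13. 3⁻¹ ≡ 9 (mod 13) since 3·9 = 27 ≡ 1, so λ ≡ 5.
  x = λ² - 12 - 2 = 25 - 14 ≡ 11; y = λ·(12 - 11) - 0 ≡ 5. → (11, 5)
7P: (11, 5) + (2, 2). λ = (2 - 5)/(2 - 11) ≡ 10/4 mod 13. 4⁻¹ ≡ 10 (mod 13), so λ ≡ 9.
  x = λ² - 11 - 2 = 81 - 13 ≡ 3; y = λ·(11 - 3) - 5 ≡ 2. → (3, 2)
8P: (3, 2) + (2, 2). λ = (2 - 2)/(2 - 3) ≡ 0/12 mod 13. 12⁻¹ ≡ 12 (mod 13) since 12·12 = 144 ≡ 1, so λ ≡ 0.
  x = λ² - 3 - 2 = 0 - 5 ≡ 8; y = λ·(3 - 8) - 2 ≡ 11. → (8, 11)
9P: (8, 11) + (2, 2). λ = (2 - 11)/(2 - 8) ≡ 4/7 mod 13. 7⁻¹ ≡ 2 (mod 13) since 7·2 = 14 ≡ 1, so λ ≡ 8.
  x = λ² - 8 - 2 = 64 - 10 ≡ 2; y = λ·(8 - 2) - 11 ≡ 11. → (2, 11)
10P: (2, 11) + (2, 2): same x and y₁ ≡ -y₂, so the sum is the point at infinity.
10P = the point at infinity, so the order is 10.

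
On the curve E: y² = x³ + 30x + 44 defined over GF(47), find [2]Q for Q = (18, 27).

tangent at (18, 27): λ = (3·18² + 30)/(2·27) ≡ 15/7. 7⁻¹ ≡ 27 (mod 47), so λ ≡ 15·27 ≡ 29.
  x = λ² - 18 - 18 = 841 - 36 ≡ 6; y = λ·(18 - 6) - 27 ≡ 39. → (6, 39)

(6, 39)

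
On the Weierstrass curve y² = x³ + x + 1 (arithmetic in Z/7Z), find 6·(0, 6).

(0, 6)

Write P = (0, 6).
Repeated addition: build up to 6P.
2P: tangent at (0, 6): λ = (3·0² + 1)/(2·6) ≡ 1/5. 5⁻¹ ≡ 3 (mod 7) since 5·3 = 15 ≡ 1, so λ ≡ 1·3 ≡ 3.
  x = λ² - 0 - 0 = 9 - 0 ≡ 2; y = λ·(0 - 2) - 6 ≡ 2. → (2, 2)
3P: (2, 2) + (0, 6). λ = (6 - 2)/(0 - 2) ≡ 4/5 mod 7. 5⁻¹ ≡ 3 (mod 7), so λ ≡ 5.
  x = λ² - 2 - 0 = 25 - 2 ≡ 2; y = λ·(2 - 2) - 2 ≡ 5. → (2, 5)
4P: (2, 5) + (0, 6). λ = (6 - 5)/(0 - 2) ≡ 1/5 mod 7. 5⁻¹ ≡ 3 (mod 7) since 5·3 = 15 ≡ 1, so λ ≡ 3.
  x = λ² - 2 - 0 = 9 - 2 ≡ 0; y = λ·(2 - 0) - 5 ≡ 1. → (0, 1)
5P: (0, 1) + (0, 6): same x and y₁ ≡ -y₂, so the sum is 𝒪.
6P: 𝒪 + (0, 6) = (0, 6) (identity).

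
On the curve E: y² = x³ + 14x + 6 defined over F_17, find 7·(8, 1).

Write G = (8, 1).
Repeated addition: build up to 7G.
2G: tangent at (8, 1): λ = (3·8² + 14)/(2·1) ≡ 2/2. 2⁻¹ ≡ 9 (mod 17), so λ ≡ 2·9 ≡ 1.
  x = λ² - 8 - 8 = 1 - 16 ≡ 2; y = λ·(8 - 2) - 1 ≡ 5. → (2, 5)
3G: (2, 5) + (8, 1). λ = (1 - 5)/(8 - 2) ≡ 13/6 mod 17. 6⁻¹ ≡ 3 (mod 17), so λ ≡ 5.
  x = λ² - 2 - 8 = 25 - 10 ≡ 15; y = λ·(2 - 15) - 5 ≡ 15. → (15, 15)
4G: (15, 15) + (8, 1). λ = (1 - 15)/(8 - 15) ≡ 3/10 mod 17. 10⁻¹ ≡ 12 (mod 17), so λ ≡ 2.
  x = λ² - 15 - 8 = 4 - 23 ≡ 15; y = λ·(15 - 15) - 15 ≡ 2. → (15, 2)
5G: (15, 2) + (8, 1). λ = (1 - 2)/(8 - 15) ≡ 16/10 mod 17. 10⁻¹ ≡ 12 (mod 17), so λ ≡ 5.
  x = λ² - 15 - 8 = 25 - 23 ≡ 2; y = λ·(15 - 2) - 2 ≡ 12. → (2, 12)
6G: (2, 12) + (8, 1). λ = (1 - 12)/(8 - 2) ≡ 6/6 mod 17. 6⁻¹ ≡ 3 (mod 17), so λ ≡ 1.
  x = λ² - 2 - 8 = 1 - 10 ≡ 8; y = λ·(2 - 8) - 12 ≡ 16. → (8, 16)
7G: (8, 16) + (8, 1): same x and y₁ ≡ -y₂, so the sum is O.

O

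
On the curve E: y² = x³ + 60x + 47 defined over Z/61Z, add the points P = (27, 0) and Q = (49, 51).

(21, 25)

(27, 0) + (49, 51). λ = (51 - 0)/(49 - 27) ≡ 51/22 mod 61. 22⁻¹ ≡ 25 (mod 61), so λ ≡ 55.
  x = λ² - 27 - 49 = 3025 - 76 ≡ 21; y = λ·(27 - 21) - 0 ≡ 25. → (21, 25)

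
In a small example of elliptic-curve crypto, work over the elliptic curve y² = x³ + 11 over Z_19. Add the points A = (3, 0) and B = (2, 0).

(3, 0) + (2, 0). λ = (0 - 0)/(2 - 3) ≡ 0/18 mod 19. 18⁻¹ ≡ 18 (mod 19) since 18·18 = 324 ≡ 1, so λ ≡ 0.
  x = λ² - 3 - 2 = 0 - 5 ≡ 14; y = λ·(3 - 14) - 0 ≡ 0. → (14, 0)

(14, 0)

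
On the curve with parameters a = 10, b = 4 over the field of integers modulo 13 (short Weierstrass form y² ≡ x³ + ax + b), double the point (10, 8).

tangent at (10, 8): λ = (3·10² + 10)/(2·8) ≡ 11/3. 3⁻¹ ≡ 9 (mod 13), so λ ≡ 11·9 ≡ 8.
  x = λ² - 10 - 10 = 64 - 20 ≡ 5; y = λ·(10 - 5) - 8 ≡ 6. → (5, 6)

(5, 6)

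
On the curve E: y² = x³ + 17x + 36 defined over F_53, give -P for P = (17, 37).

-(17, 37) = (17, -37 mod 53) = (17, 16).

(17, 16)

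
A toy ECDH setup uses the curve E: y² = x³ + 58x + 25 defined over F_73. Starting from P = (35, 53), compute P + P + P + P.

Double-and-add on 4 = (100)₂. Start with P = (35, 53) for the leading 1-bit.
double: tangent at (35, 53): λ = (3·35² + 58)/(2·53) ≡ 10/33. 33⁻¹ ≡ 31 (mod 73) since 33·31 = 1023 ≡ 1, so λ ≡ 10·31 ≡ 18.
  x = λ² - 35 - 35 = 324 - 70 ≡ 35; y = λ·(35 - 35) - 53 ≡ 20. → (35, 20)
double: tangent at (35, 20): λ = (3·35² + 58)/(2·20) ≡ 10/40. 40⁻¹ ≡ 42 (mod 73) since 40·42 = 1680 ≡ 1, so λ ≡ 10·42 ≡ 55.
  x = λ² - 35 - 35 = 3025 - 70 ≡ 35; y = λ·(35 - 35) - 20 ≡ 53. → (35, 53)

(35, 53)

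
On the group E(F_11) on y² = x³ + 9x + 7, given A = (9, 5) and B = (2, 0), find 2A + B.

(9, 6)

First 2A:
Repeated addition: build up to 2A.
2A: tangent at (9, 5): λ = (3·9² + 9)/(2·5) ≡ 10/10. 10⁻¹ ≡ 10 (mod 11) since 10·10 = 100 ≡ 1, so λ ≡ 10·10 ≡ 1.
  x = λ² - 9 - 9 = 1 - 18 ≡ 5; y = λ·(9 - 5) - 5 ≡ 10. → (5, 10)
2A = (5, 10).
Finally 2A + B:
(5, 10) + (2, 0). λ = (0 - 10)/(2 - 5) ≡ 1/8 mod 11. 8⁻¹ ≡ 7 (mod 11), so λ ≡ 7.
  x = λ² - 5 - 2 = 49 - 7 ≡ 9; y = λ·(5 - 9) - 10 ≡ 6. → (9, 6)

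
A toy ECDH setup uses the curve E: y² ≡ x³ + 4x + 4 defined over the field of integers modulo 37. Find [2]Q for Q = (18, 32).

(0, 2)

tangent at (18, 32): λ = (3·18² + 4)/(2·32) ≡ 14/27. 27⁻¹ ≡ 11 (mod 37), so λ ≡ 14·11 ≡ 6.
  x = λ² - 18 - 18 = 36 - 36 ≡ 0; y = λ·(18 - 0) - 32 ≡ 2. → (0, 2)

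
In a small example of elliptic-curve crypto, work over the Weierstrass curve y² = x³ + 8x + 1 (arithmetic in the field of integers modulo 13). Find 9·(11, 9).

(9, 3)

Write P = (11, 9).
Repeated addition: build up to 9P.
2P: tangent at (11, 9): λ = (3·11² + 8)/(2·9) ≡ 7/5. 5⁻¹ ≡ 8 (mod 13) since 5·8 = 40 ≡ 1, so λ ≡ 7·8 ≡ 4.
  x = λ² - 11 - 11 = 16 - 22 ≡ 7; y = λ·(11 - 7) - 9 ≡ 7. → (7, 7)
3P: (7, 7) + (11, 9). λ = (9 - 7)/(11 - 7) ≡ 2/4 mod 13. 4⁻¹ ≡ 10 (mod 13), so λ ≡ 7.
  x = λ² - 7 - 11 = 49 - 18 ≡ 5; y = λ·(7 - 5) - 7 ≡ 7. → (5, 7)
4P: (5, 7) + (11, 9). λ = (9 - 7)/(11 - 5) ≡ 2/6 mod 13. 6⁻¹ ≡ 11 (mod 13) since 6·11 = 66 ≡ 1, so λ ≡ 9.
  x = λ² - 5 - 11 = 81 - 16 ≡ 0; y = λ·(5 - 0) - 7 ≡ 12. → (0, 12)
5P: (0, 12) + (11, 9). λ = (9 - 12)/(11 - 0) ≡ 10/11 mod 13. 11⁻¹ ≡ 6 (mod 13), so λ ≡ 8.
  x = λ² - 0 - 11 = 64 - 11 ≡ 1; y = λ·(0 - 1) - 12 ≡ 6. → (1, 6)
6P: (1, 6) + (11, 9). λ = (9 - 6)/(11 - 1) ≡ 3/10 mod 13. 10⁻¹ ≡ 4 (mod 13), so λ ≡ 12.
  x = λ² - 1 - 11 = 144 - 12 ≡ 2; y = λ·(1 - 2) - 6 ≡ 8. → (2, 8)
7P: (2, 8) + (11, 9). λ = (9 - 8)/(11 - 2) ≡ 1/9 mod 13. 9⁻¹ ≡ 3 (mod 13) since 9·3 = 27 ≡ 1, so λ ≡ 3.
  x = λ² - 2 - 11 = 9 - 13 ≡ 9; y = λ·(2 - 9) - 8 ≡ 10. → (9, 10)
8P: (9, 10) + (11, 9). λ = (9 - 10)/(11 - 9) ≡ 12/2 mod 13. 2⁻¹ ≡ 7 (mod 13) since 2·7 = 14 ≡ 1, so λ ≡ 6.
  x = λ² - 9 - 11 = 36 - 20 ≡ 3; y = λ·(9 - 3) - 10 ≡ 0. → (3, 0)
9P: (3, 0) + (11, 9). λ = (9 - 0)/(11 - 3) ≡ 9/8 mod 13. 8⁻¹ ≡ 5 (mod 13), so λ ≡ 6.
  x = λ² - 3 - 11 = 36 - 14 ≡ 9; y = λ·(3 - 9) - 0 ≡ 3. → (9, 3)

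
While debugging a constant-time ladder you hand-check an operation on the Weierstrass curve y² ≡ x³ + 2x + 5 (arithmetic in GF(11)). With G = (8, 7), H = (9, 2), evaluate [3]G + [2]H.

(8, 4)

First 3G:
Repeated addition: build up to 3G.
2G: tangent at (8, 7): λ = (3·8² + 2)/(2·7) ≡ 7/3. 3⁻¹ ≡ 4 (mod 11), so λ ≡ 7·4 ≡ 6.
  x = λ² - 8 - 8 = 36 - 16 ≡ 9; y = λ·(8 - 9) - 7 ≡ 9. → (9, 9)
3G: (9, 9) + (8, 7). λ = (7 - 9)/(8 - 9) ≡ 9/10 mod 11. 10⁻¹ ≡ 10 (mod 11) since 10·10 = 100 ≡ 1, so λ ≡ 2.
  x = λ² - 9 - 8 = 4 - 17 ≡ 9; y = λ·(9 - 9) - 9 ≡ 2. → (9, 2)
3G = (9, 2).
Next 2H:
Repeated addition: build up to 2H.
2H: tangent at (9, 2): λ = (3·9² + 2)/(2·2) ≡ 3/4. 4⁻¹ ≡ 3 (mod 11), so λ ≡ 3·3 ≡ 9.
  x = λ² - 9 - 9 = 81 - 18 ≡ 8; y = λ·(9 - 8) - 2 ≡ 7. → (8, 7)
2H = (8, 7).
Finally 3G + 2H:
(9, 2) + (8, 7). λ = (7 - 2)/(8 - 9) ≡ 5/10 mod 11. 10⁻¹ ≡ 10 (mod 11), so λ ≡ 6.
  x = λ² - 9 - 8 = 36 - 17 ≡ 8; y = λ·(9 - 8) - 2 ≡ 4. → (8, 4)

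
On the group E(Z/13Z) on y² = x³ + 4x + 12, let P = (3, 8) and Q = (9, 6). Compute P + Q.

(4, 1)

(3, 8) + (9, 6). λ = (6 - 8)/(9 - 3) ≡ 11/6 mod 13. 6⁻¹ ≡ 11 (mod 13), so λ ≡ 4.
  x = λ² - 3 - 9 = 16 - 12 ≡ 4; y = λ·(3 - 4) - 8 ≡ 1. → (4, 1)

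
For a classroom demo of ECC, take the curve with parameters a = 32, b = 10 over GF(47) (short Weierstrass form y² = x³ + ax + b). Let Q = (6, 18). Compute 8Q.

(33, 25)

Repeated addition: build up to 8Q.
2Q: tangent at (6, 18): λ = (3·6² + 32)/(2·18) ≡ 46/36. 36⁻¹ ≡ 17 (mod 47) since 36·17 = 612 ≡ 1, so λ ≡ 46·17 ≡ 30.
  x = λ² - 6 - 6 = 900 - 12 ≡ 42; y = λ·(6 - 42) - 18 ≡ 30. → (42, 30)
3Q: (42, 30) + (6, 18). λ = (18 - 30)/(6 - 42) ≡ 35/11 mod 47. 11⁻¹ ≡ 30 (mod 47), so λ ≡ 16.
  x = λ² - 42 - 6 = 256 - 48 ≡ 20; y = λ·(42 - 20) - 30 ≡ 40. → (20, 40)
4Q: (20, 40) + (6, 18). λ = (18 - 40)/(6 - 20) ≡ 25/33 mod 47. 33⁻¹ ≡ 10 (mod 47), so λ ≡ 15.
  x = λ² - 20 - 6 = 225 - 26 ≡ 11; y = λ·(20 - 11) - 40 ≡ 1. → (11, 1)
5Q: (11, 1) + (6, 18). λ = (18 - 1)/(6 - 11) ≡ 17/42 mod 47. 42⁻¹ ≡ 28 (mod 47), so λ ≡ 6.
  x = λ² - 11 - 6 = 36 - 17 ≡ 19; y = λ·(11 - 19) - 1 ≡ 45. → (19, 45)
6Q: (19, 45) + (6, 18). λ = (18 - 45)/(6 - 19) ≡ 20/34 mod 47. 34⁻¹ ≡ 18 (mod 47) since 34·18 = 612 ≡ 1, so λ ≡ 31.
  x = λ² - 19 - 6 = 961 - 25 ≡ 43; y = λ·(19 - 43) - 45 ≡ 10. → (43, 10)
7Q: (43, 10) + (6, 18). λ = (18 - 10)/(6 - 43) ≡ 8/10 mod 47. 10⁻¹ ≡ 33 (mod 47) since 10·33 = 330 ≡ 1, so λ ≡ 29.
  x = λ² - 43 - 6 = 841 - 49 ≡ 40; y = λ·(43 - 40) - 10 ≡ 30. → (40, 30)
8Q: (40, 30) + (6, 18). λ = (18 - 30)/(6 - 40) ≡ 35/13 mod 47. 13⁻¹ ≡ 29 (mod 47), so λ ≡ 28.
  x = λ² - 40 - 6 = 784 - 46 ≡ 33; y = λ·(40 - 33) - 30 ≡ 25. → (33, 25)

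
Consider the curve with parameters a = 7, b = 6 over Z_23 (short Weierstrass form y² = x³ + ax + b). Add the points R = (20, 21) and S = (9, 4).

(20, 21) + (9, 4). λ = (4 - 21)/(9 - 20) ≡ 6/12 mod 23. 12⁻¹ ≡ 2 (mod 23), so λ ≡ 12.
  x = λ² - 20 - 9 = 144 - 29 ≡ 0; y = λ·(20 - 0) - 21 ≡ 12. → (0, 12)

(0, 12)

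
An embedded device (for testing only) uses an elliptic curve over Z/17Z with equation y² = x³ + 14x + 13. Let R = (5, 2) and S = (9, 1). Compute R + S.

(2, 10)

(5, 2) + (9, 1). λ = (1 - 2)/(9 - 5) ≡ 16/4 mod 17. 4⁻¹ ≡ 13 (mod 17) since 4·13 = 52 ≡ 1, so λ ≡ 4.
  x = λ² - 5 - 9 = 16 - 14 ≡ 2; y = λ·(5 - 2) - 2 ≡ 10. → (2, 10)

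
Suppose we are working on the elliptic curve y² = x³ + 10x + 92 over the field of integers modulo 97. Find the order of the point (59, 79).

8

2P: tangent at (59, 79): λ = (3·59² + 10)/(2·79) ≡ 74/61. 61⁻¹ ≡ 35 (mod 97), so λ ≡ 74·35 ≡ 68.
  x = λ² - 59 - 59 = 4624 - 118 ≡ 44; y = λ·(59 - 44) - 79 ≡ 68. → (44, 68)
3P: (44, 68) + (59, 79). λ = (79 - 68)/(59 - 44) ≡ 11/15 mod 97. 15⁻¹ ≡ 13 (mod 97) since 15·13 = 195 ≡ 1, so λ ≡ 46.
  x = λ² - 44 - 59 = 2116 - 103 ≡ 73; y = λ·(44 - 73) - 68 ≡ 53. → (73, 53)
4P: (73, 53) + (59, 79). λ = (79 - 53)/(59 - 73) ≡ 26/83 mod 97. 83⁻¹ ≡ 90 (mod 97) since 83·90 = 7470 ≡ 1, so λ ≡ 12.
  x = λ² - 73 - 59 = 144 - 132 ≡ 12; y = λ·(73 - 12) - 53 ≡ 0. → (12, 0)
5P: (12, 0) + (59, 79). λ = (79 - 0)/(59 - 12) ≡ 79/47 mod 97. 47⁻¹ ≡ 64 (mod 97) since 47·64 = 3008 ≡ 1, so λ ≡ 12.
  x = λ² - 12 - 59 = 144 - 71 ≡ 73; y = λ·(12 - 73) - 0 ≡ 44. → (73, 44)
6P: (73, 44) + (59, 79). λ = (79 - 44)/(59 - 73) ≡ 35/83 mod 97. 83⁻¹ ≡ 90 (mod 97), so λ ≡ 46.
  x = λ² - 73 - 59 = 2116 - 132 ≡ 44; y = λ·(73 - 44) - 44 ≡ 29. → (44, 29)
7P: (44, 29) + (59, 79). λ = (79 - 29)/(59 - 44) ≡ 50/15 mod 97. 15⁻¹ ≡ 13 (mod 97), so λ ≡ 68.
  x = λ² - 44 - 59 = 4624 - 103 ≡ 59; y = λ·(44 - 59) - 29 ≡ 18. → (59, 18)
8P: (59, 18) + (59, 79): same x and y₁ ≡ -y₂, so the sum is the point at infinity.
8P = the point at infinity, so the order is 8.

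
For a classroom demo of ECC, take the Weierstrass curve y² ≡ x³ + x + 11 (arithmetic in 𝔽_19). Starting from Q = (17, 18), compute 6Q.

(13, 6)

Double-and-add on 6 = (110)₂. Start with Q = (17, 18) for the leading 1-bit.
double: tangent at (17, 18): λ = (3·17² + 1)/(2·18) ≡ 13/17. 17⁻¹ ≡ 9 (mod 19), so λ ≡ 13·9 ≡ 3.
  x = λ² - 17 - 17 = 9 - 34 ≡ 13; y = λ·(17 - 13) - 18 ≡ 13. → (13, 13)
add Q: (13, 13) + (17, 18). λ = (18 - 13)/(17 - 13) ≡ 5/4 mod 19. 4⁻¹ ≡ 5 (mod 19), so λ ≡ 6.
  x = λ² - 13 - 17 = 36 - 30 ≡ 6; y = λ·(13 - 6) - 13 ≡ 10. → (6, 10)
double: tangent at (6, 10): λ = (3·6² + 1)/(2·10) ≡ 14/1. 1⁻¹ ≡ 1 (mod 19), so λ ≡ 14·1 ≡ 14.
  x = λ² - 6 - 6 = 196 - 12 ≡ 13; y = λ·(6 - 13) - 10 ≡ 6. → (13, 6)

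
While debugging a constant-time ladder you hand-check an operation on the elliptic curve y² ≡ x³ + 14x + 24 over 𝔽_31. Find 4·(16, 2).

Write G = (16, 2).
Repeated addition: build up to 4G.
2G: tangent at (16, 2): λ = (3·16² + 14)/(2·2) ≡ 7/4. 4⁻¹ ≡ 8 (mod 31), so λ ≡ 7·8 ≡ 25.
  x = λ² - 16 - 16 = 625 - 32 ≡ 4; y = λ·(16 - 4) - 2 ≡ 19. → (4, 19)
3G: (4, 19) + (16, 2). λ = (2 - 19)/(16 - 4) ≡ 14/12 mod 31. 12⁻¹ ≡ 13 (mod 31) since 12·13 = 156 ≡ 1, so λ ≡ 27.
  x = λ² - 4 - 16 = 729 - 20 ≡ 27; y = λ·(4 - 27) - 19 ≡ 11. → (27, 11)
4G: (27, 11) + (16, 2). λ = (2 - 11)/(16 - 27) ≡ 22/20 mod 31. 20⁻¹ ≡ 14 (mod 31) since 20·14 = 280 ≡ 1, so λ ≡ 29.
  x = λ² - 27 - 16 = 841 - 43 ≡ 23; y = λ·(27 - 23) - 11 ≡ 12. → (23, 12)

(23, 12)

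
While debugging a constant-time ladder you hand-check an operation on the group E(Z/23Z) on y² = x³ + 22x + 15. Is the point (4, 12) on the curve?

y² = 12² ≡ 6; x³ + 22x + 15 = 167 ≡ 6 (mod 23). 6 = 6.

yes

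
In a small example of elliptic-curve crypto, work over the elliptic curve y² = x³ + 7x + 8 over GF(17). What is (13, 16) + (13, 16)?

tangent at (13, 16): λ = (3·13² + 7)/(2·16) ≡ 4/15. 15⁻¹ ≡ 8 (mod 17), so λ ≡ 4·8 ≡ 15.
  x = λ² - 13 - 13 = 225 - 26 ≡ 12; y = λ·(13 - 12) - 16 ≡ 16. → (12, 16)

(12, 16)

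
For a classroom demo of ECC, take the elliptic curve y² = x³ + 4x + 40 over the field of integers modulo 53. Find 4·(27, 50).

Write G = (27, 50).
Double-and-add on 4 = (100)₂. Start with G = (27, 50) for the leading 1-bit.
double: tangent at (27, 50): λ = (3·27² + 4)/(2·50) ≡ 18/47. 47⁻¹ ≡ 44 (mod 53), so λ ≡ 18·44 ≡ 50.
  x = λ² - 27 - 27 = 2500 - 54 ≡ 8; y = λ·(27 - 8) - 50 ≡ 52. → (8, 52)
double: tangent at (8, 52): λ = (3·8² + 4)/(2·52) ≡ 37/51. 51⁻¹ ≡ 26 (mod 53), so λ ≡ 37·26 ≡ 8.
  x = λ² - 8 - 8 = 64 - 16 ≡ 48; y = λ·(8 - 48) - 52 ≡ 52. → (48, 52)

(48, 52)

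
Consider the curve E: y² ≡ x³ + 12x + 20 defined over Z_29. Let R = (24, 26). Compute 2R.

(10, 3)

tangent at (24, 26): λ = (3·24² + 12)/(2·26) ≡ 0/23. 23⁻¹ ≡ 24 (mod 29), so λ ≡ 0·24 ≡ 0.
  x = λ² - 24 - 24 = 0 - 48 ≡ 10; y = λ·(24 - 10) - 26 ≡ 3. → (10, 3)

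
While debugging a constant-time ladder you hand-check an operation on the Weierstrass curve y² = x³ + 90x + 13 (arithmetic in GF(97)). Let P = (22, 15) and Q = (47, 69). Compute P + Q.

(22, 15) + (47, 69). λ = (69 - 15)/(47 - 22) ≡ 54/25 mod 97. 25⁻¹ ≡ 66 (mod 97) since 25·66 = 1650 ≡ 1, so λ ≡ 72.
  x = λ² - 22 - 47 = 5184 - 69 ≡ 71; y = λ·(22 - 71) - 15 ≡ 46. → (71, 46)

(71, 46)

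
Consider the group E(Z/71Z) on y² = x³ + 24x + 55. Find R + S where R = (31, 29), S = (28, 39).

(31, 29) + (28, 39). λ = (39 - 29)/(28 - 31) ≡ 10/68 mod 71. 68⁻¹ ≡ 47 (mod 71), so λ ≡ 44.
  x = λ² - 31 - 28 = 1936 - 59 ≡ 31; y = λ·(31 - 31) - 29 ≡ 42. → (31, 42)

(31, 42)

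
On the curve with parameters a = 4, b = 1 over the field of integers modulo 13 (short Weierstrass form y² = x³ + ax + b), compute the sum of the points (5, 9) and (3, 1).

(5, 9) + (3, 1). λ = (1 - 9)/(3 - 5) ≡ 5/11 mod 13. 11⁻¹ ≡ 6 (mod 13), so λ ≡ 4.
  x = λ² - 5 - 3 = 16 - 8 ≡ 8; y = λ·(5 - 8) - 9 ≡ 5. → (8, 5)

(8, 5)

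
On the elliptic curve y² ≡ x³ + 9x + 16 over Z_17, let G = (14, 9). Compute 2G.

tangent at (14, 9): λ = (3·14² + 9)/(2·9) ≡ 2/1. 1⁻¹ ≡ 1 (mod 17) since 1·1 = 1 ≡ 1, so λ ≡ 2·1 ≡ 2.
  x = λ² - 14 - 14 = 4 - 28 ≡ 10; y = λ·(14 - 10) - 9 ≡ 16. → (10, 16)

(10, 16)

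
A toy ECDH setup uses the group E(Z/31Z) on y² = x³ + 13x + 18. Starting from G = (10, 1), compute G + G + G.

Repeated addition: build up to 3G.
2G: tangent at (10, 1): λ = (3·10² + 13)/(2·1) ≡ 3/2. 2⁻¹ ≡ 16 (mod 31) since 2·16 = 32 ≡ 1, so λ ≡ 3·16 ≡ 17.
  x = λ² - 10 - 10 = 289 - 20 ≡ 21; y = λ·(10 - 21) - 1 ≡ 29. → (21, 29)
3G: (21, 29) + (10, 1). λ = (1 - 29)/(10 - 21) ≡ 3/20 mod 31. 20⁻¹ ≡ 14 (mod 31) since 20·14 = 280 ≡ 1, so λ ≡ 11.
  x = λ² - 21 - 10 = 121 - 31 ≡ 28; y = λ·(21 - 28) - 29 ≡ 18. → (28, 18)

(28, 18)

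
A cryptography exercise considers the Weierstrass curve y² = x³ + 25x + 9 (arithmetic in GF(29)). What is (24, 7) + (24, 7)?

tangent at (24, 7): λ = (3·24² + 25)/(2·7) ≡ 13/14. 14⁻¹ ≡ 27 (mod 29), so λ ≡ 13·27 ≡ 3.
  x = λ² - 24 - 24 = 9 - 48 ≡ 19; y = λ·(24 - 19) - 7 ≡ 8. → (19, 8)

(19, 8)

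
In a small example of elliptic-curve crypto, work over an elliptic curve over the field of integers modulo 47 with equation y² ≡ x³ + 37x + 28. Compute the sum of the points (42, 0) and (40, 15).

(42, 0) + (40, 15). λ = (15 - 0)/(40 - 42) ≡ 15/45 mod 47. 45⁻¹ ≡ 23 (mod 47) since 45·23 = 1035 ≡ 1, so λ ≡ 16.
  x = λ² - 42 - 40 = 256 - 82 ≡ 33; y = λ·(42 - 33) - 0 ≡ 3. → (33, 3)

(33, 3)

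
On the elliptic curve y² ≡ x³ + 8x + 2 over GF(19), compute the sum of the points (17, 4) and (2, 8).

(1, 12)

(17, 4) + (2, 8). λ = (8 - 4)/(2 - 17) ≡ 4/4 mod 19. 4⁻¹ ≡ 5 (mod 19) since 4·5 = 20 ≡ 1, so λ ≡ 1.
  x = λ² - 17 - 2 = 1 - 19 ≡ 1; y = λ·(17 - 1) - 4 ≡ 12. → (1, 12)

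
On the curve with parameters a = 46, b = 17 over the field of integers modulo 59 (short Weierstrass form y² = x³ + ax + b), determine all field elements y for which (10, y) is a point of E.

none

x³ + 46x + 17 = 1477 ≡ 2 (mod 59).
2 is a non-residue mod 59; no y exists.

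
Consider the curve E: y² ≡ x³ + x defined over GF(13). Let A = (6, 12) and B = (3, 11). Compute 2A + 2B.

(9, 7)

First 2A:
Repeated addition: build up to 2A.
2A: tangent at (6, 12): λ = (3·6² + 1)/(2·12) ≡ 5/11. 11⁻¹ ≡ 6 (mod 13), so λ ≡ 5·6 ≡ 4.
  x = λ² - 6 - 6 = 16 - 12 ≡ 4; y = λ·(6 - 4) - 12 ≡ 9. → (4, 9)
2A = (4, 9).
Next 2B:
Repeated addition: build up to 2B.
2B: tangent at (3, 11): λ = (3·3² + 1)/(2·11) ≡ 2/9. 9⁻¹ ≡ 3 (mod 13), so λ ≡ 2·3 ≡ 6.
  x = λ² - 3 - 3 = 36 - 6 ≡ 4; y = λ·(3 - 4) - 11 ≡ 9. → (4, 9)
2B = (4, 9).
Finally 2A + 2B:
tangent at (4, 9): λ = (3·4² + 1)/(2·9) ≡ 10/5. 5⁻¹ ≡ 8 (mod 13), so λ ≡ 10·8 ≡ 2.
  x = λ² - 4 - 4 = 4 - 8 ≡ 9; y = λ·(4 - 9) - 9 ≡ 7. → (9, 7)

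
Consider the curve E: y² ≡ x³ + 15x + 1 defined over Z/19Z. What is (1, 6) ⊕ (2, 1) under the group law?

(3, 4)

(1, 6) + (2, 1). λ = (1 - 6)/(2 - 1) ≡ 14/1 mod 19. 1⁻¹ ≡ 1 (mod 19), so λ ≡ 14.
  x = λ² - 1 - 2 = 196 - 3 ≡ 3; y = λ·(1 - 3) - 6 ≡ 4. → (3, 4)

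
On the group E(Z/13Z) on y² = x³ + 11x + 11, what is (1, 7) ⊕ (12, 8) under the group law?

(10, 4)

(1, 7) + (12, 8). λ = (8 - 7)/(12 - 1) ≡ 1/11 mod 13. 11⁻¹ ≡ 6 (mod 13) since 11·6 = 66 ≡ 1, so λ ≡ 6.
  x = λ² - 1 - 12 = 36 - 13 ≡ 10; y = λ·(1 - 10) - 7 ≡ 4. → (10, 4)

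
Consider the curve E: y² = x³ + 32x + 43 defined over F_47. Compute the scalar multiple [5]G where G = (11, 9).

(13, 27)

Double-and-add on 5 = (101)₂. Start with G = (11, 9) for the leading 1-bit.
double: tangent at (11, 9): λ = (3·11² + 32)/(2·9) ≡ 19/18. 18⁻¹ ≡ 34 (mod 47), so λ ≡ 19·34 ≡ 35.
  x = λ² - 11 - 11 = 1225 - 22 ≡ 28; y = λ·(11 - 28) - 9 ≡ 7. → (28, 7)
double: tangent at (28, 7): λ = (3·28² + 32)/(2·7) ≡ 34/14. 14⁻¹ ≡ 37 (mod 47), so λ ≡ 34·37 ≡ 36.
  x = λ² - 28 - 28 = 1296 - 56 ≡ 18; y = λ·(28 - 18) - 7 ≡ 24. → (18, 24)
add G: (18, 24) + (11, 9). λ = (9 - 24)/(11 - 18) ≡ 32/40 mod 47. 40⁻¹ ≡ 20 (mod 47), so λ ≡ 29.
  x = λ² - 18 - 11 = 841 - 29 ≡ 13; y = λ·(18 - 13) - 24 ≡ 27. → (13, 27)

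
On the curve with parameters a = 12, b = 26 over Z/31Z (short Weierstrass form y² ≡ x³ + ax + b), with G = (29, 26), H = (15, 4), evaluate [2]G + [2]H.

First 2G:
Repeated addition: build up to 2G.
2G: tangent at (29, 26): λ = (3·29² + 12)/(2·26) ≡ 24/21. 21⁻¹ ≡ 3 (mod 31) since 21·3 = 63 ≡ 1, so λ ≡ 24·3 ≡ 10.
  x = λ² - 29 - 29 = 100 - 58 ≡ 11; y = λ·(29 - 11) - 26 ≡ 30. → (11, 30)
2G = (11, 30).
Next 2H:
Repeated addition: build up to 2H.
2H: tangent at (15, 4): λ = (3·15² + 12)/(2·4) ≡ 5/8. 8⁻¹ ≡ 4 (mod 31) since 8·4 = 32 ≡ 1, so λ ≡ 5·4 ≡ 20.
  x = λ² - 15 - 15 = 400 - 30 ≡ 29; y = λ·(15 - 29) - 4 ≡ 26. → (29, 26)
2H = (29, 26).
Finally 2G + 2H:
(11, 30) + (29, 26). λ = (26 - 30)/(29 - 11) ≡ 27/18 mod 31. 18⁻¹ ≡ 19 (mod 31) since 18·19 = 342 ≡ 1, so λ ≡ 17.
  x = λ² - 11 - 29 = 289 - 40 ≡ 1; y = λ·(11 - 1) - 30 ≡ 16. → (1, 16)

(1, 16)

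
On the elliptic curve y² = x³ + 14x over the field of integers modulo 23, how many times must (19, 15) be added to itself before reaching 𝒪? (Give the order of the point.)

2P: tangent at (19, 15): λ = (3·19² + 14)/(2·15) ≡ 16/7. 7⁻¹ ≡ 10 (mod 23) since 7·10 = 70 ≡ 1, so λ ≡ 16·10 ≡ 22.
  x = λ² - 19 - 19 = 484 - 38 ≡ 9; y = λ·(19 - 9) - 15 ≡ 21. → (9, 21)
3P: (9, 21) + (19, 15). λ = (15 - 21)/(19 - 9) ≡ 17/10 mod 23. 10⁻¹ ≡ 7 (mod 23) since 10·7 = 70 ≡ 1, so λ ≡ 4.
  x = λ² - 9 - 19 = 16 - 28 ≡ 11; y = λ·(9 - 11) - 21 ≡ 17. → (11, 17)
4P: (11, 17) + (19, 15). λ = (15 - 17)/(19 - 11) ≡ 21/8 mod 23. 8⁻¹ ≡ 3 (mod 23), so λ ≡ 17.
  x = λ² - 11 - 19 = 289 - 30 ≡ 6; y = λ·(11 - 6) - 17 ≡ 22. → (6, 22)
5P: (6, 22) + (19, 15). λ = (15 - 22)/(19 - 6) ≡ 16/13 mod 23. 13⁻¹ ≡ 16 (mod 23) since 13·16 = 208 ≡ 1, so λ ≡ 3.
  x = λ² - 6 - 19 = 9 - 25 ≡ 7; y = λ·(6 - 7) - 22 ≡ 21. → (7, 21)
6P: (7, 21) + (19, 15). λ = (15 - 21)/(19 - 7) ≡ 17/12 mod 23. 12⁻¹ ≡ 2 (mod 23) since 12·2 = 24 ≡ 1, so λ ≡ 11.
  x = λ² - 7 - 19 = 121 - 26 ≡ 3; y = λ·(7 - 3) - 21 ≡ 0. → (3, 0)
7P: (3, 0) + (19, 15). λ = (15 - 0)/(19 - 3) ≡ 15/16 mod 23. 16⁻¹ ≡ 13 (mod 23) since 16·13 = 208 ≡ 1, so λ ≡ 11.
  x = λ² - 3 - 19 = 121 - 22 ≡ 7; y = λ·(3 - 7) - 0 ≡ 2. → (7, 2)
8P: (7, 2) + (19, 15). λ = (15 - 2)/(19 - 7) ≡ 13/12 mod 23. 12⁻¹ ≡ 2 (mod 23) since 12·2 = 24 ≡ 1, so λ ≡ 3.
  x = λ² - 7 - 19 = 9 - 26 ≡ 6; y = λ·(7 - 6) - 2 ≡ 1. → (6, 1)
9P: (6, 1) + (19, 15). λ = (15 - 1)/(19 - 6) ≡ 14/13 mod 23. 13⁻¹ ≡ 16 (mod 23), so λ ≡ 17.
  x = λ² - 6 - 19 = 289 - 25 ≡ 11; y = λ·(6 - 11) - 1 ≡ 6. → (11, 6)
10P: (11, 6) + (19, 15). λ = (15 - 6)/(19 - 11) ≡ 9/8 mod 23. 8⁻¹ ≡ 3 (mod 23) since 8·3 = 24 ≡ 1, so λ ≡ 4.
  x = λ² - 11 - 19 = 16 - 30 ≡ 9; y = λ·(11 - 9) - 6 ≡ 2. → (9, 2)
11P: (9, 2) + (19, 15). λ = (15 - 2)/(19 - 9) ≡ 13/10 mod 23. 10⁻¹ ≡ 7 (mod 23) since 10·7 = 70 ≡ 1, so λ ≡ 22.
  x = λ² - 9 - 19 = 484 - 28 ≡ 19; y = λ·(9 - 19) - 2 ≡ 8. → (19, 8)
12P: (19, 8) + (19, 15): same x and y₁ ≡ -y₂, so the sum is 𝒪.
12P = 𝒪, so the order is 12.

12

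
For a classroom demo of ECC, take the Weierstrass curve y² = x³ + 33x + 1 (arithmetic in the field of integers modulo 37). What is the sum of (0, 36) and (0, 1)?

The two points share x = 0 and their y-coordinates satisfy 36 + 1 ≡ 0 (mod 37), so they are inverses. Their sum is O.

O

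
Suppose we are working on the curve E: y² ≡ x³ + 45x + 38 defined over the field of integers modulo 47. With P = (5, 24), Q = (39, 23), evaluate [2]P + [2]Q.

First 2P:
Repeated addition: build up to 2P.
2P: tangent at (5, 24): λ = (3·5² + 45)/(2·24) ≡ 26/1. 1⁻¹ ≡ 1 (mod 47), so λ ≡ 26·1 ≡ 26.
  x = λ² - 5 - 5 = 676 - 10 ≡ 8; y = λ·(5 - 8) - 24 ≡ 39. → (8, 39)
2P = (8, 39).
Next 2Q:
Repeated addition: build up to 2Q.
2Q: tangent at (39, 23): λ = (3·39² + 45)/(2·23) ≡ 2/46. 46⁻¹ ≡ 46 (mod 47) since 46·46 = 2116 ≡ 1, so λ ≡ 2·46 ≡ 45.
  x = λ² - 39 - 39 = 2025 - 78 ≡ 20; y = λ·(39 - 20) - 23 ≡ 33. → (20, 33)
2Q = (20, 33).
Finally 2P + 2Q:
(8, 39) + (20, 33). λ = (33 - 39)/(20 - 8) ≡ 41/12 mod 47. 12⁻¹ ≡ 4 (mod 47), so λ ≡ 23.
  x = λ² - 8 - 20 = 529 - 28 ≡ 31; y = λ·(8 - 31) - 39 ≡ 43. → (31, 43)

(31, 43)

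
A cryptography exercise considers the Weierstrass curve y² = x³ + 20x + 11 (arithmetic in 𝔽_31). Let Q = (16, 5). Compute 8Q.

(22, 30)

Double-and-add on 8 = (1000)₂. Start with Q = (16, 5) for the leading 1-bit.
double: tangent at (16, 5): λ = (3·16² + 20)/(2·5) ≡ 13/10. 10⁻¹ ≡ 28 (mod 31), so λ ≡ 13·28 ≡ 23.
  x = λ² - 16 - 16 = 529 - 32 ≡ 1; y = λ·(16 - 1) - 5 ≡ 30. → (1, 30)
double: tangent at (1, 30): λ = (3·1² + 20)/(2·30) ≡ 23/29. 29⁻¹ ≡ 15 (mod 31) since 29·15 = 435 ≡ 1, so λ ≡ 23·15 ≡ 4.
  x = λ² - 1 - 1 = 16 - 2 ≡ 14; y = λ·(1 - 14) - 30 ≡ 11. → (14, 11)
double: tangent at (14, 11): λ = (3·14² + 20)/(2·11) ≡ 19/22. 22⁻¹ ≡ 24 (mod 31), so λ ≡ 19·24 ≡ 22.
  x = λ² - 14 - 14 = 484 - 28 ≡ 22; y = λ·(14 - 22) - 11 ≡ 30. → (22, 30)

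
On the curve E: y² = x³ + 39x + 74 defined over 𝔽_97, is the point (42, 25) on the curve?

y² = 25² ≡ 43; x³ + 39x + 74 = 75800 ≡ 43 (mod 97). 43 = 43.

yes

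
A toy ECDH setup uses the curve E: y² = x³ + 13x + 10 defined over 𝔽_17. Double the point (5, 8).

tangent at (5, 8): λ = (3·5² + 13)/(2·8) ≡ 3/16. 16⁻¹ ≡ 16 (mod 17), so λ ≡ 3·16 ≡ 14.
  x = λ² - 5 - 5 = 196 - 10 ≡ 16; y = λ·(5 - 16) - 8 ≡ 8. → (16, 8)

(16, 8)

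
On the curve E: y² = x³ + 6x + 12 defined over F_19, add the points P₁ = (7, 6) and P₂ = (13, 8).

(7, 6) + (13, 8). λ = (8 - 6)/(13 - 7) ≡ 2/6 mod 19. 6⁻¹ ≡ 16 (mod 19), so λ ≡ 13.
  x = λ² - 7 - 13 = 169 - 20 ≡ 16; y = λ·(7 - 16) - 6 ≡ 10. → (16, 10)

(16, 10)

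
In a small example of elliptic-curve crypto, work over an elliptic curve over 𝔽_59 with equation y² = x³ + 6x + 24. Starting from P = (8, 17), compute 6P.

(19, 34)

Double-and-add on 6 = (110)₂. Start with P = (8, 17) for the leading 1-bit.
double: tangent at (8, 17): λ = (3·8² + 6)/(2·17) ≡ 21/34. 34⁻¹ ≡ 33 (mod 59), so λ ≡ 21·33 ≡ 44.
  x = λ² - 8 - 8 = 1936 - 16 ≡ 32; y = λ·(8 - 32) - 17 ≡ 48. → (32, 48)
add P: (32, 48) + (8, 17). λ = (17 - 48)/(8 - 32) ≡ 28/35 mod 59. 35⁻¹ ≡ 27 (mod 59) since 35·27 = 945 ≡ 1, so λ ≡ 48.
  x = λ² - 32 - 8 = 2304 - 40 ≡ 22; y = λ·(32 - 22) - 48 ≡ 19. → (22, 19)
double: tangent at (22, 19): λ = (3·22² + 6)/(2·19) ≡ 42/38. 38⁻¹ ≡ 14 (mod 59), so λ ≡ 42·14 ≡ 57.
  x = λ² - 22 - 22 = 3249 - 44 ≡ 19; y = λ·(22 - 19) - 19 ≡ 34. → (19, 34)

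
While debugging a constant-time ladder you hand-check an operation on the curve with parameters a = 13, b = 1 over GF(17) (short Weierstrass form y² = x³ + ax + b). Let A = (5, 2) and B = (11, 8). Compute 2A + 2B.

(12, 10)

First 2A:
Repeated addition: build up to 2A.
2A: tangent at (5, 2): λ = (3·5² + 13)/(2·2) ≡ 3/4. 4⁻¹ ≡ 13 (mod 17) since 4·13 = 52 ≡ 1, so λ ≡ 3·13 ≡ 5.
  x = λ² - 5 - 5 = 25 - 10 ≡ 15; y = λ·(5 - 15) - 2 ≡ 16. → (15, 16)
2A = (15, 16).
Next 2B:
Repeated addition: build up to 2B.
2B: tangent at (11, 8): λ = (3·11² + 13)/(2·8) ≡ 2/16. 16⁻¹ ≡ 16 (mod 17), so λ ≡ 2·16 ≡ 15.
  x = λ² - 11 - 11 = 225 - 22 ≡ 16; y = λ·(11 - 16) - 8 ≡ 2. → (16, 2)
2B = (16, 2).
Finally 2A + 2B:
(15, 16) + (16, 2). λ = (2 - 16)/(16 - 15) ≡ 3/1 mod 17. 1⁻¹ ≡ 1 (mod 17) since 1·1 = 1 ≡ 1, so λ ≡ 3.
  x = λ² - 15 - 16 = 9 - 31 ≡ 12; y = λ·(15 - 12) - 16 ≡ 10. → (12, 10)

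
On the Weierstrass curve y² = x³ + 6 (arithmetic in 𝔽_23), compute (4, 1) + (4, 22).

O

The two points share x = 4 and their y-coordinates satisfy 1 + 22 ≡ 0 (mod 23), so they are inverses. Their sum is the point at infinity.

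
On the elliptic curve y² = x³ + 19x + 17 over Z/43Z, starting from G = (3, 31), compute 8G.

Repeated addition: build up to 8G.
2G: tangent at (3, 31): λ = (3·3² + 19)/(2·31) ≡ 3/19. 19⁻¹ ≡ 34 (mod 43) since 19·34 = 646 ≡ 1, so λ ≡ 3·34 ≡ 16.
  x = λ² - 3 - 3 = 256 - 6 ≡ 35; y = λ·(3 - 35) - 31 ≡ 16. → (35, 16)
3G: (35, 16) + (3, 31). λ = (31 - 16)/(3 - 35) ≡ 15/11 mod 43. 11⁻¹ ≡ 4 (mod 43), so λ ≡ 17.
  x = λ² - 35 - 3 = 289 - 38 ≡ 36; y = λ·(35 - 36) - 16 ≡ 10. → (36, 10)
4G: (36, 10) + (3, 31). λ = (31 - 10)/(3 - 36) ≡ 21/10 mod 43. 10⁻¹ ≡ 13 (mod 43), so λ ≡ 15.
  x = λ² - 36 - 3 = 225 - 39 ≡ 14; y = λ·(36 - 14) - 10 ≡ 19. → (14, 19)
5G: (14, 19) + (3, 31). λ = (31 - 19)/(3 - 14) ≡ 12/32 mod 43. 32⁻¹ ≡ 39 (mod 43) since 32·39 = 1248 ≡ 1, so λ ≡ 38.
  x = λ² - 14 - 3 = 1444 - 17 ≡ 8; y = λ·(14 - 8) - 19 ≡ 37. → (8, 37)
6G: (8, 37) + (3, 31). λ = (31 - 37)/(3 - 8) ≡ 37/38 mod 43. 38⁻¹ ≡ 17 (mod 43), so λ ≡ 27.
  x = λ² - 8 - 3 = 729 - 11 ≡ 30; y = λ·(8 - 30) - 37 ≡ 14. → (30, 14)
7G: (30, 14) + (3, 31). λ = (31 - 14)/(3 - 30) ≡ 17/16 mod 43. 16⁻¹ ≡ 35 (mod 43), so λ ≡ 36.
  x = λ² - 30 - 3 = 1296 - 33 ≡ 16; y = λ·(30 - 16) - 14 ≡ 17. → (16, 17)
8G: (16, 17) + (3, 31). λ = (31 - 17)/(3 - 16) ≡ 14/30 mod 43. 30⁻¹ ≡ 33 (mod 43) since 30·33 = 990 ≡ 1, so λ ≡ 32.
  x = λ² - 16 - 3 = 1024 - 19 ≡ 16; y = λ·(16 - 16) - 17 ≡ 26. → (16, 26)

(16, 26)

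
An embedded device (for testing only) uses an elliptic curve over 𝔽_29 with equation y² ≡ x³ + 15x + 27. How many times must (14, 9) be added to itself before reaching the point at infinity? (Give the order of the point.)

2P: tangent at (14, 9): λ = (3·14² + 15)/(2·9) ≡ 23/18. 18⁻¹ ≡ 21 (mod 29), so λ ≡ 23·21 ≡ 19.
  x = λ² - 14 - 14 = 361 - 28 ≡ 14; y = λ·(14 - 14) - 9 ≡ 20. → (14, 20)
3P: (14, 20) + (14, 9): same x and y₁ ≡ -y₂, so the sum is the point at infinity.
3P = the point at infinity, so the order is 3.

3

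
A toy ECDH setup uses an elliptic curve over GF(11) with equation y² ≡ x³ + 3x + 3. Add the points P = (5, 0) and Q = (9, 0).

(8, 0)

(5, 0) + (9, 0). λ = (0 - 0)/(9 - 5) ≡ 0/4 mod 11. 4⁻¹ ≡ 3 (mod 11) since 4·3 = 12 ≡ 1, so λ ≡ 0.
  x = λ² - 5 - 9 = 0 - 14 ≡ 8; y = λ·(5 - 8) - 0 ≡ 0. → (8, 0)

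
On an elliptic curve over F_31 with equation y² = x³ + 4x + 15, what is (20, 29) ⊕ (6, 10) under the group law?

(20, 29) + (6, 10). λ = (10 - 29)/(6 - 20) ≡ 12/17 mod 31. 17⁻¹ ≡ 11 (mod 31), so λ ≡ 8.
  x = λ² - 20 - 6 = 64 - 26 ≡ 7; y = λ·(20 - 7) - 29 ≡ 13. → (7, 13)

(7, 13)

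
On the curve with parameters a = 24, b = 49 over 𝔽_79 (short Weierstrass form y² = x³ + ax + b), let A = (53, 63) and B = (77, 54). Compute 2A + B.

First 2A:
Repeated addition: build up to 2A.
2A: tangent at (53, 63): λ = (3·53² + 24)/(2·63) ≡ 77/47. 47⁻¹ ≡ 37 (mod 79) since 47·37 = 1739 ≡ 1, so λ ≡ 77·37 ≡ 5.
  x = λ² - 53 - 53 = 25 - 106 ≡ 77; y = λ·(53 - 77) - 63 ≡ 54. → (77, 54)
2A = (77, 54).
Finally 2A + B:
tangent at (77, 54): λ = (3·77² + 24)/(2·54) ≡ 36/29. 29⁻¹ ≡ 30 (mod 79) since 29·30 = 870 ≡ 1, so λ ≡ 36·30 ≡ 53.
  x = λ² - 77 - 77 = 2809 - 154 ≡ 48; y = λ·(77 - 48) - 54 ≡ 61. → (48, 61)

(48, 61)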